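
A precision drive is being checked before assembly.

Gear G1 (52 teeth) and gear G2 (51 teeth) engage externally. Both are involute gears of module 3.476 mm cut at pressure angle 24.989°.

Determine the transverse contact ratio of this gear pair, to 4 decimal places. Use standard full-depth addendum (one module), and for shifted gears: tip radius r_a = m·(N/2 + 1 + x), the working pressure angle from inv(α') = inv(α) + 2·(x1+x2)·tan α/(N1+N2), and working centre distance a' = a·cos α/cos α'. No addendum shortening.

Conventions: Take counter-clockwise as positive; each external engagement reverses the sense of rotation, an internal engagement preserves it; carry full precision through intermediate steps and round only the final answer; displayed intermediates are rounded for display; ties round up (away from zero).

recognized (one external pair, fixed centres): single-mesh tooth geometry, m = 3.476, N1 = 52, N2 = 51
base radii: r_b1 = 81.915804, r_b2 = 80.340500
tip radii: r_a1 = 93.852000, r_a2 = 92.114000
no profile shift: α' = α, a' = a
action lengths: √(r_a1²−r_b1²) = 45.803919, √(r_a2²−r_b2²) = 45.059883
base pitch p_b = π·m·cos α = 9.897926
CR = (45.803919 + 45.059883 − 179.014000·sin 24.98900°)/9.897926 = 1.539753
contact ratio ≈ 1.5398

1.5398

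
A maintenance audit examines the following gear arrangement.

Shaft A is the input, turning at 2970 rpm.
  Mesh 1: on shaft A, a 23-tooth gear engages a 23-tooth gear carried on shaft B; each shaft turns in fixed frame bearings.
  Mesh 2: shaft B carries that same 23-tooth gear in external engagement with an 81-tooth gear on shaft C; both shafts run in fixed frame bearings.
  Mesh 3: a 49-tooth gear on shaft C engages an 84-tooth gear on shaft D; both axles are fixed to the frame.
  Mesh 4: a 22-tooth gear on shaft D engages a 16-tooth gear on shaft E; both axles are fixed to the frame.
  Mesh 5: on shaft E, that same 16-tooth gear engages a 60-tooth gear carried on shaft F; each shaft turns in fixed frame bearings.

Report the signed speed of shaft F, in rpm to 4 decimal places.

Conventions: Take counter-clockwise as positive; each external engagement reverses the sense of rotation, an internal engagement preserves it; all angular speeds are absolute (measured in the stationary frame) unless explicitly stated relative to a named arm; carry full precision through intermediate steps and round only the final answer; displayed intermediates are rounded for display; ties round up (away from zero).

class = fixed-axis compound train [5 meshes; 5 ratios multiply, 5 sense flips]
mesh 1 [23T→23T]: ω = 2970.0000×23/23 = 2970.0000 rpm, sense flips to −
mesh 2 [23T→81T]: ω = 2970.0000×23/81 = 843.3333 rpm, sense flips to +
mesh 3 [49T→84T]: ω = 843.3333×49/84 = 491.9444 rpm, sense flips to −
mesh 4 [22T→16T]: ω = 491.9444×22/16 = 676.4236 rpm, sense flips to +
mesh 5 [16T→60T]: ω = 676.4236×16/60 = 180.3796 rpm, sense flips to −
signed output speed = -180.3796 rpm

-180.3796 rpm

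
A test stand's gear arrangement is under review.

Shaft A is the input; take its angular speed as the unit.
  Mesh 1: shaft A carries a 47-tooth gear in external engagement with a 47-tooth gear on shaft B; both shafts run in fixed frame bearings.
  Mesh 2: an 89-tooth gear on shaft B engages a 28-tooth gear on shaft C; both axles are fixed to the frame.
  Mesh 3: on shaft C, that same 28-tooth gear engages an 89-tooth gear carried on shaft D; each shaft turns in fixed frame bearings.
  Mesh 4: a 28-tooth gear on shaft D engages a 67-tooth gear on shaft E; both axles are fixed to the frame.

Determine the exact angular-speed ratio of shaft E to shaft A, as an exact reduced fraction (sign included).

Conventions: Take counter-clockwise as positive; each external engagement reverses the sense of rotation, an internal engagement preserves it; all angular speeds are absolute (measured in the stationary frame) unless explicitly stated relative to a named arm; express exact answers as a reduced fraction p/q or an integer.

class = fixed-axis compound train [4 meshes; 4 ratios multiply, 4 sense flips]
mesh 1 [47T→47T]: running ratio 1, sense −
mesh 2 [89T→28T]: running ratio 89/28, sense +
mesh 3 [28T→89T]: running ratio 1, sense −
mesh 4 [28T→67T]: running ratio 28/67, sense +
ω_out/ω_in = 28/67

28/67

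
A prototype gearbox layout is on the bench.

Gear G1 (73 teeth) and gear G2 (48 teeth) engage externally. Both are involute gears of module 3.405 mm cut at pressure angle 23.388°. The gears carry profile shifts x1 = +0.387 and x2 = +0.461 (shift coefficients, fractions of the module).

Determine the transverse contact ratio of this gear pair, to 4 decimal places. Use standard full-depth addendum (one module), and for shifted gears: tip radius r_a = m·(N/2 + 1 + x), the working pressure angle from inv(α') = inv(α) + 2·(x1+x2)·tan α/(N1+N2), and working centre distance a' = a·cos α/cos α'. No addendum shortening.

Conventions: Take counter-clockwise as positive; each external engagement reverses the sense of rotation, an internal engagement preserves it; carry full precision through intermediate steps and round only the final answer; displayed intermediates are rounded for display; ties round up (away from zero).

class = single-mesh tooth geometry [involute pair 73T × 48T, m = 3.405]
base radii: r_b1 = 114.071174, r_b2 = 75.005704
tip radii: r_a1 = 129.005235, r_a2 = 86.694705
inv(α') = inv(23.388°) + 2·(+0.387+0.461)·tan α/(73+48) = 0.03035441  ⇒  α' = 25.09943°
a' = a·cos α / cos α' = 206.0025·cos 23.388°/cos 25.09943° = 208.792528
action lengths: √(r_a1²−r_b1²) = 60.250459, √(r_a2²−r_b2²) = 43.475468
base pitch p_b = π·m·cos α = 9.818224
CR = (60.250459 + 43.475468 − 208.792528·sin 25.09943°)/9.818224 = 1.543878
contact ratio ≈ 1.5439

1.5439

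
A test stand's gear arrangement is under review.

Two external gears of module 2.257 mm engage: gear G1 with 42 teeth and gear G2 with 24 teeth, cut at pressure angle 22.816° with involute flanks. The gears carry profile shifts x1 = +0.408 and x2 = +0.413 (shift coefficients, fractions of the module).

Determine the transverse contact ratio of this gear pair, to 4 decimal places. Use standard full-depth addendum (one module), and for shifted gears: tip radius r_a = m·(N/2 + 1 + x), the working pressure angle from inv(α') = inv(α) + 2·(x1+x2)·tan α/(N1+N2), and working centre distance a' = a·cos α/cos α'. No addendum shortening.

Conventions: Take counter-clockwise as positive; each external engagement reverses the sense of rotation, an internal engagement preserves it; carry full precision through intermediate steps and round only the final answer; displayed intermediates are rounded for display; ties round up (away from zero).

single-mesh involute tooth geometry (42T engaging 24T at module 2.257)
base radii: r_b1 = 43.688417, r_b2 = 24.964810
tip radii: r_a1 = 50.574856, r_a2 = 30.273141
inv(α') = inv(22.816°) + 2·(+0.408+0.413)·tan α/(42+24) = 0.03294186  ⇒  α' = 25.75527°
a' = a·cos α / cos α' = 74.4810·cos 22.816°/cos 25.75527° = 76.225610
action lengths: √(r_a1²−r_b1²) = 25.478192, √(r_a2²−r_b2²) = 17.123707
base pitch p_b = π·m·cos α = 6.535772
CR = (25.478192 + 17.123707 − 76.225610·sin 25.75527°)/6.535772 = 1.450438
contact ratio ≈ 1.4504

1.4504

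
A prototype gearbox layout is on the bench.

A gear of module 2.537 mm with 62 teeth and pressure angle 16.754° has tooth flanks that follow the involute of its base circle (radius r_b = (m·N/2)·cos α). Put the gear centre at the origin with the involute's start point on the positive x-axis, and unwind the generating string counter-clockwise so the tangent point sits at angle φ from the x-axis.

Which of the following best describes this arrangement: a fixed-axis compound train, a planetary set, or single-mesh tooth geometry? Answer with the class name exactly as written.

topology: single-mesh involute geometry — m = 2.537, N = 62
classification: single-mesh tooth geometry

single-mesh tooth geometry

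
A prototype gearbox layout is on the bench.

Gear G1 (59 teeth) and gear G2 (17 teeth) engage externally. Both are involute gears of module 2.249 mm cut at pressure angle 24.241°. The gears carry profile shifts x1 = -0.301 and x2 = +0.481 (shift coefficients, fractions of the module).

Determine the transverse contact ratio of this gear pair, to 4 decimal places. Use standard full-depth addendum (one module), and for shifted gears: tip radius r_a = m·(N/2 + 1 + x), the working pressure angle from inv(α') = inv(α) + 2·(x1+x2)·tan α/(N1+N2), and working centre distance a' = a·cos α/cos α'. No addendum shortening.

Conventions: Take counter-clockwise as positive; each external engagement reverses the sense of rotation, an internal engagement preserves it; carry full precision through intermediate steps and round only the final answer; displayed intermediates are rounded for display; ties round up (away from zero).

1.3913

recognized (one external pair, fixed centres): single-mesh tooth geometry, m = 2.249, N1 = 59, N2 = 17
base radii: r_b1 = 60.495588, r_b2 = 17.430932
tip radii: r_a1 = 67.917551, r_a2 = 22.447269
inv(α') = inv(24.241°) + 2·(-0.301+0.481)·tan α/(59+17) = 0.02932585  ⇒  α' = 24.82751°
a' = a·cos α / cos α' = 85.4620·cos 24.241°/cos 24.82751° = 85.862253
action lengths: √(r_a1²−r_b1²) = 30.871954, √(r_a2²−r_b2²) = 14.143638
base pitch p_b = π·m·cos α = 6.442457
CR = (30.871954 + 14.143638 − 85.862253·sin 24.82751°)/6.442457 = 1.391251
contact ratio ≈ 1.3913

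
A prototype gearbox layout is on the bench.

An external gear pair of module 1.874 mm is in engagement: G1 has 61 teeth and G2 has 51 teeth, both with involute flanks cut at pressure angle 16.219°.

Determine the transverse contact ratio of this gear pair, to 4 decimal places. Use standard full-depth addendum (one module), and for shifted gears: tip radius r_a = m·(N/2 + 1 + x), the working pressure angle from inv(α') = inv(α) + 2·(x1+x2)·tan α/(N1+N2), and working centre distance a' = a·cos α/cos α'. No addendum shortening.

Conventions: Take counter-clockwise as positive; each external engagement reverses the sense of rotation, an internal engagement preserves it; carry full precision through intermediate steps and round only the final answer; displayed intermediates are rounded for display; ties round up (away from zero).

topology: single-mesh involute geometry — m = 1.874, 61T/51T pair
base radii: r_b1 = 54.882215, r_b2 = 45.885131
tip radii: r_a1 = 59.031000, r_a2 = 49.661000
no profile shift: α' = α, a' = a
action lengths: √(r_a1²−r_b1²) = 21.739398, √(r_a2²−r_b2²) = 18.993938
base pitch p_b = π·m·cos α = 5.653035
CR = (21.739398 + 18.993938 − 104.944000·sin 16.21900°)/5.653035 = 2.020415
contact ratio ≈ 2.0204

2.0204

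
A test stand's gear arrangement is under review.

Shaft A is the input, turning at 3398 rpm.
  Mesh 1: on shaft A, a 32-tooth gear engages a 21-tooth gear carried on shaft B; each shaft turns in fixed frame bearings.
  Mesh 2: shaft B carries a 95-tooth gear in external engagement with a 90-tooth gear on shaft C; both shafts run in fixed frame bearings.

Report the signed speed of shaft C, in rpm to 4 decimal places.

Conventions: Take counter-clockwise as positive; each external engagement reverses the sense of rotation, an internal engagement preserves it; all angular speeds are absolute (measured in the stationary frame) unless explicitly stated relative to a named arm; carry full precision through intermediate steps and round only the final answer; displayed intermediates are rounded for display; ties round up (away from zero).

topology: fixed-axis compound train — 2 meshes, A→C
mesh 1 [32T→21T]: ω = 3398.0000×32/21 = 5177.9048 rpm, sense flips to −
mesh 2 [95T→90T]: ω = 5177.9048×95/90 = 5465.5661 rpm, sense flips to +
signed output speed = +5465.5661 rpm

+5465.5661 rpm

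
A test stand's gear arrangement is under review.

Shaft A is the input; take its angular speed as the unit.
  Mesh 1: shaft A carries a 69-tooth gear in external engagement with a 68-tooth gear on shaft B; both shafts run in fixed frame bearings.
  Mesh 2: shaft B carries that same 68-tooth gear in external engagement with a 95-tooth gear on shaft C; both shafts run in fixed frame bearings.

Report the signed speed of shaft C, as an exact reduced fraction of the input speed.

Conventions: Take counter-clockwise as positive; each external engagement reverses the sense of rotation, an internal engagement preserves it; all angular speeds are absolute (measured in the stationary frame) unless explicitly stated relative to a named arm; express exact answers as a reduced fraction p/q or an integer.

2-mesh fixed-axis compound train (all bearings frame-fixed)
mesh 1 [69T→68T]: |ω|/ω_in = 1×69/68 = 69/68, sense flips to −
mesh 2 [68T→95T]: |ω|/ω_in = (69/68)×68/95 = 69/95, sense flips to +
signed output speed (× input speed) = 69/95

69/95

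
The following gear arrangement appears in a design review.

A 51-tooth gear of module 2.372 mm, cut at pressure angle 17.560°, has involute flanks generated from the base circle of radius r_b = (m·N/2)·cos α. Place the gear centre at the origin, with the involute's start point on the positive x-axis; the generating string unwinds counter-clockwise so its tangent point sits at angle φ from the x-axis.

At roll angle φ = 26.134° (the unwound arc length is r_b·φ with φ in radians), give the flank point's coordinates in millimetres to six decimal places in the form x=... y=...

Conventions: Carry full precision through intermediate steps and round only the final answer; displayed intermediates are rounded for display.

x=63.357858 y=1.786474

single-mesh involute tooth geometry (51T wheel at module 2.372)
pitch radius r_p = m·N/2 = 2.372·51/2 = 60.486000
base radius r_b = r_p·cos α = 60.486000·cos 17.560° = 57.667445
roll angle φ = 26.134° = 0.45612435 rad
x = r_b·(cos φ + φ·sin φ) = 63.357858
y = r_b·(sin φ − φ·cos φ) = 1.786474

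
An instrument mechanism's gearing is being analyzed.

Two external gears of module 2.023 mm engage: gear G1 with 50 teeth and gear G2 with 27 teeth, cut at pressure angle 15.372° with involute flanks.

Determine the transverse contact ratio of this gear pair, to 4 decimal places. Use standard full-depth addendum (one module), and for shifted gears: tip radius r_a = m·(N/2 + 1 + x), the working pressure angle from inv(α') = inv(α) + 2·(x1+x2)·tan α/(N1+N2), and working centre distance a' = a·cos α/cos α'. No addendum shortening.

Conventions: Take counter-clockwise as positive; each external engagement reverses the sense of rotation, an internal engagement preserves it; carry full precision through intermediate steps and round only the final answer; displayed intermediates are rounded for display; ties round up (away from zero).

1.9559

class = single-mesh tooth geometry [involute pair 50T × 27T, m = 2.023]
base radii: r_b1 = 48.765683, r_b2 = 26.333469
tip radii: r_a1 = 52.598000, r_a2 = 29.333500
no profile shift: α' = α, a' = a
action lengths: √(r_a1²−r_b1²) = 19.709333, √(r_a2²−r_b2²) = 12.922951
base pitch p_b = π·m·cos α = 6.128076
CR = (19.709333 + 12.922951 − 77.885500·sin 15.37200°)/6.128076 = 1.955917
contact ratio ≈ 1.9559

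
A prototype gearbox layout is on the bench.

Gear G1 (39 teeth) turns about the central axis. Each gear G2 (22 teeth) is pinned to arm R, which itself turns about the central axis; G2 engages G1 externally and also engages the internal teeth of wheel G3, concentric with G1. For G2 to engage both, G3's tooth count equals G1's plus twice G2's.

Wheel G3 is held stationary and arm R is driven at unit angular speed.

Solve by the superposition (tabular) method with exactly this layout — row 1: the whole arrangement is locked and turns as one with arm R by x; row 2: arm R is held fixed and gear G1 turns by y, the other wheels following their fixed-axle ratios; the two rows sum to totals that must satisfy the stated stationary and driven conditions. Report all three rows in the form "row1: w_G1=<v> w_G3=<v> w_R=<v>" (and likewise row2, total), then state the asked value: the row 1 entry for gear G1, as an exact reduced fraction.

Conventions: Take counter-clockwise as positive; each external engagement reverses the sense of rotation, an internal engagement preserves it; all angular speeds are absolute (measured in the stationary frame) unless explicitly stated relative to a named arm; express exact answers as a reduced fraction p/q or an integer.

class = planetary set [G3 = 39+2·22 = 83; Willis about the carrier]
superposition row 1 [locked train]: every member turns x
superposition row 2 [arm held]: sun y, ring −(39/83)·y, arm 0
boundary: total ω_ring = x − (39/83)·y = 0 and total ω_arm = x = 1  ⇒  y = 83/39, x = 1
row 2 ring = −(39/83)·83/39 = -1
totals (row 1 + row 2): sun 1 + 83/39 = 122/39, ring 1 + (-1) = 0, arm 1 + 0 = 1
asked cell (row1, sun) = 1

row1: w_G1=1 w_G3=1 w_R=1
row2: w_G1=83/39 w_G3=-1 w_R=0
total: w_G1=122/39 w_G3=0 w_R=1
asked value: 1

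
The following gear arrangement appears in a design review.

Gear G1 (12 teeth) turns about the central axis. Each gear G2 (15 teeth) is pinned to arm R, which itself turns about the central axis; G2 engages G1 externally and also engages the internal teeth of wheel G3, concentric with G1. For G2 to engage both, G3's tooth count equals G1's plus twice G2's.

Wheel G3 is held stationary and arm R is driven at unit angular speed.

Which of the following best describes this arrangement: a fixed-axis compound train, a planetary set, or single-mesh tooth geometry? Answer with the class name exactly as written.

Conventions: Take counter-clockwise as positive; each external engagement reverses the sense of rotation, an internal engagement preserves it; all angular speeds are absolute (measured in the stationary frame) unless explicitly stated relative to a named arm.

planetary set

recognized (axles ride arm R): planetary set, 12/15/42 teeth
classification: planetary set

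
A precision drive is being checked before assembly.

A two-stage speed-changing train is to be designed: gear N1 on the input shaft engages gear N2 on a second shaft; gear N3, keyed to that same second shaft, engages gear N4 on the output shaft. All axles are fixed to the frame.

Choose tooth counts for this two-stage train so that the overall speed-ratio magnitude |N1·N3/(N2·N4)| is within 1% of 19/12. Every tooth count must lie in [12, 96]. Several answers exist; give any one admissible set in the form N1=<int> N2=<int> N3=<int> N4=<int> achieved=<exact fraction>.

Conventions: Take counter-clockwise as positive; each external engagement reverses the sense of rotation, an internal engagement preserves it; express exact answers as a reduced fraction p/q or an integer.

design class (target 19/12): fixed-axis compound train
target = 19/12 in lowest terms: an exact hit needs N1·N3 = k·19 and N2·N4 = k·12 for one integer k, every count in [12, 96]; additionally prefer no 1:1 stage (N1 ≠ N2, N3 ≠ N4)
k = 1…12: no 1:1-free in-range split of k·19 and k·12 into factor pairs; take k = 13
k = 13: N1·N3 = 247 = 13·19, N2·N4 = 156 = 12·13
achieved = 13·19/(12·13) = 19/12; |achieved − target| = 0 ≤ 19/1200 ✓

N1=13 N2=12 N3=19 N4=13 achieved=19/12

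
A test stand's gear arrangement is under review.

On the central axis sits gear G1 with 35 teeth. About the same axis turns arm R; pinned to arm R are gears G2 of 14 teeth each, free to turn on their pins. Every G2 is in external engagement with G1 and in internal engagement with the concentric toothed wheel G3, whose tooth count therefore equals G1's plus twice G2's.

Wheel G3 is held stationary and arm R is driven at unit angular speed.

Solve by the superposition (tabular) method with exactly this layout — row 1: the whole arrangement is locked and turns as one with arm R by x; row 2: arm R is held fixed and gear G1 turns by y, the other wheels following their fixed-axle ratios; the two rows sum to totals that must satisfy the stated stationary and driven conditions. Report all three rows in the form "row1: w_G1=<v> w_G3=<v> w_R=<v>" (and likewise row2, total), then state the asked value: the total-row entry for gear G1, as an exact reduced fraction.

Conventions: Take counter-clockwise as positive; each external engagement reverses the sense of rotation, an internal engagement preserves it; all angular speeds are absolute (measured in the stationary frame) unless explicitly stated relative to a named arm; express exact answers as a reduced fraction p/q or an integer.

row1: w_G1=1 w_G3=1 w_R=1
row2: w_G1=9/5 w_G3=-1 w_R=0
total: w_G1=14/5 w_G3=0 w_R=1
asked value: 14/5

recognized (axles ride arm R): planetary set, 35/14/63 teeth
superposition row 1 [locked train]: every member turns x
superposition row 2 [arm held]: sun y, ring −(35/63)·y, arm 0
boundary: total ω_ring = x − (35/63)·y = 0 and total ω_arm = x = 1  ⇒  y = 9/5, x = 1
row 2 ring = −(35/63)·9/5 = -1
totals (row 1 + row 2): sun 1 + 9/5 = 14/5, ring 1 + (-1) = 0, arm 1 + 0 = 1
asked cell (total, sun) = 14/5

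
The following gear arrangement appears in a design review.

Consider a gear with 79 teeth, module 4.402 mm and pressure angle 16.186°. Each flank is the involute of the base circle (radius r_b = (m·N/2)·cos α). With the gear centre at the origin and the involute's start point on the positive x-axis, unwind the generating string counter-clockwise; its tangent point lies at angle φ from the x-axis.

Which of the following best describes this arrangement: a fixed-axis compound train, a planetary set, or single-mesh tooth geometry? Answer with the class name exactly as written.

single-mesh tooth geometry

topology: single-mesh involute geometry — m = 4.402, N = 79
classification: single-mesh tooth geometry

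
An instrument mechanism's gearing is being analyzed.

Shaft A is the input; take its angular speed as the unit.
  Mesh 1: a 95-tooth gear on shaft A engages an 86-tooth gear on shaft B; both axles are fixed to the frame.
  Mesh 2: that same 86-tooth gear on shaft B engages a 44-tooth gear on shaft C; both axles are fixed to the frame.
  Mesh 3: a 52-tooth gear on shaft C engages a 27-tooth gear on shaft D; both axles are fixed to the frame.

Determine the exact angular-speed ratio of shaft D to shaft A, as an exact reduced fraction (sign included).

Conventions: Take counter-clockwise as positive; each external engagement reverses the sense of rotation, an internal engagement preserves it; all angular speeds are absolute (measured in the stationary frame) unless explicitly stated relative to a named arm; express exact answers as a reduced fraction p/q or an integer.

-1235/297

class = fixed-axis compound train [3 meshes; 3 ratios multiply, 3 sense flips]
mesh 1 [95T→86T]: running ratio 95/86, sense −
mesh 2 [86T→44T]: running ratio 95/44, sense +
mesh 3 [52T→27T]: running ratio 1235/297, sense −
ω_out/ω_in = -1235/297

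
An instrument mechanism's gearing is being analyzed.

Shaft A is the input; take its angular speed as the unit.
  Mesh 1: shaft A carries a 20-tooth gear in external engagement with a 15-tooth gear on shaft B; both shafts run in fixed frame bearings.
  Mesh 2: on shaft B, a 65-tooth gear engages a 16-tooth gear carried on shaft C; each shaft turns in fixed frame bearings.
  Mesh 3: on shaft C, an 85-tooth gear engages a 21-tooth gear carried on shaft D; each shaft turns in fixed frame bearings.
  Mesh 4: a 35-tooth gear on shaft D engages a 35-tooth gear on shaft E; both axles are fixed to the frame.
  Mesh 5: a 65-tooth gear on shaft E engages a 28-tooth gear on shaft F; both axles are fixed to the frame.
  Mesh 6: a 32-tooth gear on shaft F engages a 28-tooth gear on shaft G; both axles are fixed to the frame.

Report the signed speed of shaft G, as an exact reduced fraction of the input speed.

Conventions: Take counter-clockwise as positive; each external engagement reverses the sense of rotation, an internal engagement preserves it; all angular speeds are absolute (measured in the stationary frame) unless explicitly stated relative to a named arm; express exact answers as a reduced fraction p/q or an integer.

359125/6174

6-mesh fixed-axis compound train (all bearings frame-fixed)
mesh 1 [20T→15T]: |ω|/ω_in = 1×20/15 = 4/3, sense flips to −
mesh 2 [65T→16T]: |ω|/ω_in = (4/3)×65/16 = 65/12, sense flips to +
mesh 3 [85T→21T]: |ω|/ω_in = (65/12)×85/21 = 5525/252, sense flips to −
mesh 4 [35T→35T]: |ω|/ω_in = (5525/252)×35/35 = 5525/252, sense flips to +
mesh 5 [65T→28T]: |ω|/ω_in = (5525/252)×65/28 = 359125/7056, sense flips to −
mesh 6 [32T→28T]: |ω|/ω_in = (359125/7056)×32/28 = 359125/6174, sense flips to +
signed output speed (× input speed) = 359125/6174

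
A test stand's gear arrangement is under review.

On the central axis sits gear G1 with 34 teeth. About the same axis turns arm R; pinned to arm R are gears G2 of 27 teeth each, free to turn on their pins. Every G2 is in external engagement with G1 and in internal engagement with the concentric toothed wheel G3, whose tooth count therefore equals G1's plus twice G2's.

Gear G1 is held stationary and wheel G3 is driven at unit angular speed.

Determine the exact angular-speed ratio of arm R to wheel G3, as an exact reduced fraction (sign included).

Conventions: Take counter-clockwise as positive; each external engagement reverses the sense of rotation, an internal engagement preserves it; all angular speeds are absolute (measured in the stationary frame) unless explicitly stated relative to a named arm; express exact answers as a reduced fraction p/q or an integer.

44/61

recognized (axles ride arm R): planetary set, 34/27/88 teeth
ring teeth: 34 + 2·27 = 88
34(ω_sun−ω_arm) = −88(ω_ring−ω_arm),  ω_sun = 0, ω_ring = 1
34(0−ω_arm) = −88(1−ω_arm)  ⇒  122·ω_arm = 88  ⇒  ω_arm = 44/61
ω_out/ω_in = 44/61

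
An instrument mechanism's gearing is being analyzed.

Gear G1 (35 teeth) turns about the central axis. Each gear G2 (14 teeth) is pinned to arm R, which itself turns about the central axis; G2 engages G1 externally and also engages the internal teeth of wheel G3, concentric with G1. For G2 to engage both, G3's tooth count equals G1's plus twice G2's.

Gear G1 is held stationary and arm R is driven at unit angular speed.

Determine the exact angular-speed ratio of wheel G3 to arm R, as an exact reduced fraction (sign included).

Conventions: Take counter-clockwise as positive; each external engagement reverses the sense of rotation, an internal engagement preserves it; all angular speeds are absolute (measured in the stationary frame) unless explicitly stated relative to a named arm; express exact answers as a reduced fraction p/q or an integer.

14/9

recognized (axles ride arm R): planetary set, 35/14/63 teeth
ring teeth: 35 + 2·14 = 63
35(ω_sun−ω_arm) = −63(ω_ring−ω_arm),  ω_sun = 0, ω_arm = 1
ω_ring = 1 − (35/63)(0−1) = 14/9
ω_out/ω_in = 14/9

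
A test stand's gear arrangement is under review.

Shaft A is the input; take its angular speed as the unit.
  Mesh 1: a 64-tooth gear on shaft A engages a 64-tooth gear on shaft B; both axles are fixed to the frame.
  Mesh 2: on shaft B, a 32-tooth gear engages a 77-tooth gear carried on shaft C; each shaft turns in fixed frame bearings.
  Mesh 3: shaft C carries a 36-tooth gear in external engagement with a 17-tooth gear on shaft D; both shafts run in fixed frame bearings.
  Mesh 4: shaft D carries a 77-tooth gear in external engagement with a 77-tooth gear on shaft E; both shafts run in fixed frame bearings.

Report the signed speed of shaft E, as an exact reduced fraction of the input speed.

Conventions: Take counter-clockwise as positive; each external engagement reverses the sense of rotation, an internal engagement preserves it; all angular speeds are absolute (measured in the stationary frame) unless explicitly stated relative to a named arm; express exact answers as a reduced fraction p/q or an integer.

1152/1309

4-mesh fixed-axis compound train (all bearings frame-fixed)
mesh 1 [64T→64T]: |ω|/ω_in = 1×64/64 = 1, sense flips to −
mesh 2 [32T→77T]: |ω|/ω_in = 1×32/77 = 32/77, sense flips to +
mesh 3 [36T→17T]: |ω|/ω_in = (32/77)×36/17 = 1152/1309, sense flips to −
mesh 4 [77T→77T]: |ω|/ω_in = (1152/1309)×77/77 = 1152/1309, sense flips to +
signed output speed (× input speed) = 1152/1309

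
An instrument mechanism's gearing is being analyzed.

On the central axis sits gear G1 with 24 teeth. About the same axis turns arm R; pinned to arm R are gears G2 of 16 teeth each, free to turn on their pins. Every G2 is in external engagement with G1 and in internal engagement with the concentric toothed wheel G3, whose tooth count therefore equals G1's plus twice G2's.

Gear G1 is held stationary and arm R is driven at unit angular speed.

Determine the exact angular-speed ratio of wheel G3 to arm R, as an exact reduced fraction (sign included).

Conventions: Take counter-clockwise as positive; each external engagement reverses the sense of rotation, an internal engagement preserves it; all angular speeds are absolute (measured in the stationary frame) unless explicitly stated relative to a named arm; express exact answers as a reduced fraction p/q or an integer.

10/7

recognized (axles ride arm R): planetary set, 24/16/56 teeth
ring teeth: 24 + 2·16 = 56
24(ω_sun−ω_arm) = −56(ω_ring−ω_arm),  ω_sun = 0, ω_arm = 1
ω_ring = 1 − (24/56)(0−1) = 10/7
ω_out/ω_in = 10/7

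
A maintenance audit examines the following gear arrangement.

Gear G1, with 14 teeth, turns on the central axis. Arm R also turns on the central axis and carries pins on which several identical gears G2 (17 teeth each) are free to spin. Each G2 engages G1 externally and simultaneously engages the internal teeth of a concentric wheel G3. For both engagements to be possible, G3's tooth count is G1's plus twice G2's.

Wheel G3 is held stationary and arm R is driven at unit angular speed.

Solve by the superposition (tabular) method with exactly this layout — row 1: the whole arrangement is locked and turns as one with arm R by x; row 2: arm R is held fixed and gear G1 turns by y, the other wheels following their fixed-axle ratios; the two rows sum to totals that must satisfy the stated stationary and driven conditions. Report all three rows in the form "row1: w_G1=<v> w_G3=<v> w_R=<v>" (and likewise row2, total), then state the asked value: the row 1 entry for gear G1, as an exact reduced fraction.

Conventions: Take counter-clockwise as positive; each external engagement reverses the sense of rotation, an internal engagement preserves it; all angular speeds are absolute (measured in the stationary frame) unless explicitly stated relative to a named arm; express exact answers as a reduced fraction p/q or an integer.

topology: planetary set — G1 14T / G2 17T / G3 48T, arm = carrier (Willis)
superposition row 1 [locked train]: every member turns x
row 2 (arm held, sun turns y): ω_ring = −(14/48)·y, ω_arm = 0
boundary: total ω_ring = x − (14/48)·y = 0 and total ω_arm = x = 1  ⇒  y = 24/7, x = 1
row 2 ring = −(14/48)·24/7 = -1
totals (row 1 + row 2): sun 1 + 24/7 = 31/7, ring 1 + (-1) = 0, arm 1 + 0 = 1
asked cell (row1, sun) = 1

row1: w_G1=1 w_G3=1 w_R=1
row2: w_G1=24/7 w_G3=-1 w_R=0
total: w_G1=31/7 w_G3=0 w_R=1
asked value: 1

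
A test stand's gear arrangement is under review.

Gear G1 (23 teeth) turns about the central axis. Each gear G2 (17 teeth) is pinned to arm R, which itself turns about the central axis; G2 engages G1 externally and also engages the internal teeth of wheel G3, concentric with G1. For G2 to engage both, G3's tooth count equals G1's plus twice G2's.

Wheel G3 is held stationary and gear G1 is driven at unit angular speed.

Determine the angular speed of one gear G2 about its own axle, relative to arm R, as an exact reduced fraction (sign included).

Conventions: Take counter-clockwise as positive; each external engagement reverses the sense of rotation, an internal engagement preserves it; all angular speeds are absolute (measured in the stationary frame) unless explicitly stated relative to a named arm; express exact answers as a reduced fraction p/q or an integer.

-1311/1360

recognized (axles ride arm R): planetary set, 23/17/57 teeth
ring teeth: 23 + 2·17 = 57
23(ω_sun−ω_arm) = −57(ω_ring−ω_arm),  ω_ring = 0, ω_sun = 1
23(1−ω_arm) = −57(0−ω_arm)  ⇒  80·ω_arm = 23  ⇒  ω_arm = 23/80
sun–planet mesh: 23·(1−23/80) = −17·(ω_p−ω_arm)  ⇒  ω_p−ω_arm = -1311/1360
exact speed ratio = -1311/1360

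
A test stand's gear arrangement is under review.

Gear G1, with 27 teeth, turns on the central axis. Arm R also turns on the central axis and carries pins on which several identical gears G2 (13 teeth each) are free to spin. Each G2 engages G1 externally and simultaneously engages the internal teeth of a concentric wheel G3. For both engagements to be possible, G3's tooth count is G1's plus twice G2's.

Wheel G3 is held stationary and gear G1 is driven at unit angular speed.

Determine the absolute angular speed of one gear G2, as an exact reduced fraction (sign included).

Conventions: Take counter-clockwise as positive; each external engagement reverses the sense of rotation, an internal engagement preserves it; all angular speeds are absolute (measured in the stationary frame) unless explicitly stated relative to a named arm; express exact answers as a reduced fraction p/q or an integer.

-27/26

class = planetary set [G3 = 27+2·13 = 53; Willis about the carrier]
ring teeth: 27 + 2·13 = 53
27(ω_sun−ω_arm) = −53(ω_ring−ω_arm),  ω_ring = 0, ω_sun = 1
27(1−ω_arm) = −53(0−ω_arm)  ⇒  80·ω_arm = 27  ⇒  ω_arm = 27/80
sun–planet mesh: 27·(1−27/80) = −13·(ω_p−ω_arm)  ⇒  ω_p−ω_arm = -1431/1040
ω_p = 27/80 − 1431/1040 = -27/26
exact speed ratio = -27/26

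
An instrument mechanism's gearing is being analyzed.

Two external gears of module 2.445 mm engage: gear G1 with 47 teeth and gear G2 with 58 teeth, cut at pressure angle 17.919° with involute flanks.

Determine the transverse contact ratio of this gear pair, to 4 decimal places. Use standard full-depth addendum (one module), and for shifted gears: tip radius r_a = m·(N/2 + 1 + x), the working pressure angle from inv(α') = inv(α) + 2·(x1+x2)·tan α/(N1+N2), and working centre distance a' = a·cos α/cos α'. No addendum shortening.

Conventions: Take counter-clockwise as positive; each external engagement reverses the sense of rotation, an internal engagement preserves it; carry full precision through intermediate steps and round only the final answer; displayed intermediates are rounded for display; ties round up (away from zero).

class = single-mesh tooth geometry [involute pair 47T × 58T, m = 2.445]
base radii: r_b1 = 54.670376, r_b2 = 67.465571
tip radii: r_a1 = 59.902500, r_a2 = 73.350000
no profile shift: α' = α, a' = a
action lengths: √(r_a1²−r_b1²) = 24.483861, √(r_a2²−r_b2²) = 28.785748
base pitch p_b = π·m·cos α = 7.308598
CR = (24.483861 + 28.785748 − 128.362500·sin 17.91900°)/7.308598 = 1.884909
contact ratio ≈ 1.8849

1.8849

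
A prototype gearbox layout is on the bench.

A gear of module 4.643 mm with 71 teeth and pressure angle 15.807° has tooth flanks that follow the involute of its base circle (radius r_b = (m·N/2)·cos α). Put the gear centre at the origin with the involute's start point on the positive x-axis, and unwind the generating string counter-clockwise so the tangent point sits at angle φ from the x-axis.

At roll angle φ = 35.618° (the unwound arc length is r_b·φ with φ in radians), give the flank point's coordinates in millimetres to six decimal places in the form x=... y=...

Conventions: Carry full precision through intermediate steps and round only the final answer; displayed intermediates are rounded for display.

x=186.340140 y=12.215968

single-mesh involute tooth geometry (71T wheel at module 4.643)
pitch radius r_p = m·N/2 = 4.643·71/2 = 164.826500
base radius r_b = r_p·cos α = 164.826500·cos 15.807° = 158.593540
roll angle φ = 35.618° = 0.62165137 rad
x = r_b·(cos φ + φ·sin φ) = 186.340140
y = r_b·(sin φ − φ·cos φ) = 12.215968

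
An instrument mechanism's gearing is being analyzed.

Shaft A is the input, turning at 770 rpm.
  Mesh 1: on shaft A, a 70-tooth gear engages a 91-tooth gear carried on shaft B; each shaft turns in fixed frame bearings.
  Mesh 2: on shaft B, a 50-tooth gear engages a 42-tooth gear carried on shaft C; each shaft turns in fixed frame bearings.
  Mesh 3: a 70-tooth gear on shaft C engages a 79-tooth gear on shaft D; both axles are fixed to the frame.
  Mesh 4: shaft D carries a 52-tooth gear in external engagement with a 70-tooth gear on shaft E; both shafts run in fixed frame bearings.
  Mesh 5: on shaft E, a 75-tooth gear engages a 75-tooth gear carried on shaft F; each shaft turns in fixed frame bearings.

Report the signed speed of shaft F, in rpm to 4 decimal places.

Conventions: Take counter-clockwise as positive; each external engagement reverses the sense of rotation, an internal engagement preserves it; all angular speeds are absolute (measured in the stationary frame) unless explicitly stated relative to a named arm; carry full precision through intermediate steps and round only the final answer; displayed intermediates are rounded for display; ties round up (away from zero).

-464.1350 rpm

class = fixed-axis compound train [5 meshes; 5 ratios multiply, 5 sense flips]
mesh 1 [70T→91T]: ω = 770.0000×70/91 = 592.3077 rpm, sense flips to −
mesh 2 [50T→42T]: ω = 592.3077×50/42 = 705.1282 rpm, sense flips to +
mesh 3 [70T→79T]: ω = 705.1282×70/79 = 624.7971 rpm, sense flips to −
mesh 4 [52T→70T]: ω = 624.7971×52/70 = 464.1350 rpm, sense flips to +
mesh 5 [75T→75T]: ω = 464.1350×75/75 = 464.1350 rpm, sense flips to −
signed output speed = -464.1350 rpm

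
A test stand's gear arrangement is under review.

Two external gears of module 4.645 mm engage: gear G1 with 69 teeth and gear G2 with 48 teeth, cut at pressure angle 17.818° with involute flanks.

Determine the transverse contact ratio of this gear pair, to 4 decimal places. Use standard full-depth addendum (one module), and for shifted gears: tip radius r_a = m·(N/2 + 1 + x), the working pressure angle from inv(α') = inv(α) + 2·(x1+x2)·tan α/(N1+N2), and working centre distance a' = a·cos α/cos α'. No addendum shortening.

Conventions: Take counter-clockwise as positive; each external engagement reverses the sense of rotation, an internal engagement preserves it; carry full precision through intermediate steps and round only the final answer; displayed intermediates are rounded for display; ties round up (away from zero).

recognized (one external pair, fixed centres): single-mesh tooth geometry, m = 4.645, N1 = 69, N2 = 48
base radii: r_b1 = 152.565718, r_b2 = 106.132673
tip radii: r_a1 = 164.897500, r_a2 = 116.125000
no profile shift: α' = α, a' = a
action lengths: √(r_a1²−r_b1²) = 62.569060, √(r_a2²−r_b2²) = 47.126121
base pitch p_b = π·m·cos α = 13.892734
CR = (62.569060 + 47.126121 − 271.732500·sin 17.81800°)/13.892734 = 1.910823
contact ratio ≈ 1.9108

1.9108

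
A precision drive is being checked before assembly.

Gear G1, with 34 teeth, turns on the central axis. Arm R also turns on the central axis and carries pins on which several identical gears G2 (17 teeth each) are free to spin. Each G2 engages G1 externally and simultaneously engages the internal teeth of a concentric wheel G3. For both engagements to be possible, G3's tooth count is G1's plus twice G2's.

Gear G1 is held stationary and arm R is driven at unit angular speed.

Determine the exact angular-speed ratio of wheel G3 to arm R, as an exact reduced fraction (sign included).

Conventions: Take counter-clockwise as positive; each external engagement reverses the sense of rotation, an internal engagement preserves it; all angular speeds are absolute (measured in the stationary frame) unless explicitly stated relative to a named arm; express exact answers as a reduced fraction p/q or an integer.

topology: planetary set — G1 34T / G2 17T / G3 68T, arm = carrier (Willis)
ring teeth: 34 + 2·17 = 68
34(ω_sun−ω_arm) = −68(ω_ring−ω_arm),  ω_sun = 0, ω_arm = 1
ω_ring = 1 − (34/68)(0−1) = 3/2
ω_out/ω_in = 3/2

3/2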